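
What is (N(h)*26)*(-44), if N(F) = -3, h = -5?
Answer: 3432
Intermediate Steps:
(N(h)*26)*(-44) = -3*26*(-44) = -78*(-44) = 3432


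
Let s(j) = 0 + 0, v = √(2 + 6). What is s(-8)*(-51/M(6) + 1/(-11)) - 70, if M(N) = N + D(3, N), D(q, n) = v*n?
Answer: -70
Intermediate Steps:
v = 2*√2 (v = √8 = 2*√2 ≈ 2.8284)
D(q, n) = 2*n*√2 (D(q, n) = (2*√2)*n = 2*n*√2)
M(N) = N + 2*N*√2
s(j) = 0
s(-8)*(-51/M(6) + 1/(-11)) - 70 = 0*(-51*1/(6*(1 + 2*√2)) + 1/(-11)) - 70 = 0*(-51/(6 + 12*√2) + 1*(-1/11)) - 70 = 0*(-51/(6 + 12*√2) - 1/11) - 70 = 0*(-1/11 - 51/(6 + 12*√2)) - 70 = 0 - 70 = -70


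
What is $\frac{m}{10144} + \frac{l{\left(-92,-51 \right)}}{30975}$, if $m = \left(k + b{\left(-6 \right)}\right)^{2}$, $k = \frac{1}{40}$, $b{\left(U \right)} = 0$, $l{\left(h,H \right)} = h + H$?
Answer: $- \frac{92836649}{20109465600} \approx -0.0046166$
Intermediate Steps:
$l{\left(h,H \right)} = H + h$
$k = \frac{1}{40} \approx 0.025$
$m = \frac{1}{1600}$ ($m = \left(\frac{1}{40} + 0\right)^{2} = \left(\frac{1}{40}\right)^{2} = \frac{1}{1600} \approx 0.000625$)
$\frac{m}{10144} + \frac{l{\left(-92,-51 \right)}}{30975} = \frac{1}{1600 \cdot 10144} + \frac{-51 - 92}{30975} = \frac{1}{1600} \cdot \frac{1}{10144} - \frac{143}{30975} = \frac{1}{16230400} - \frac{143}{30975} = - \frac{92836649}{20109465600}$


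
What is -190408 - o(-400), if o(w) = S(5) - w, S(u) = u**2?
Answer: -190833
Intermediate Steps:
o(w) = 25 - w (o(w) = 5**2 - w = 25 - w)
-190408 - o(-400) = -190408 - (25 - 1*(-400)) = -190408 - (25 + 400) = -190408 - 1*425 = -190408 - 425 = -190833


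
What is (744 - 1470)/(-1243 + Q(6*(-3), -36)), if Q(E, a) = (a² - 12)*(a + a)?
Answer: 726/93691 ≈ 0.0077489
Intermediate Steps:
Q(E, a) = 2*a*(-12 + a²) (Q(E, a) = (-12 + a²)*(2*a) = 2*a*(-12 + a²))
(744 - 1470)/(-1243 + Q(6*(-3), -36)) = (744 - 1470)/(-1243 + 2*(-36)*(-12 + (-36)²)) = -726/(-1243 + 2*(-36)*(-12 + 1296)) = -726/(-1243 + 2*(-36)*1284) = -726/(-1243 - 92448) = -726/(-93691) = -726*(-1/93691) = 726/93691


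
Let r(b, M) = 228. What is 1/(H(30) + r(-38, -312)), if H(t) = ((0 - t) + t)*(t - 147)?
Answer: 1/228 ≈ 0.0043860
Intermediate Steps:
H(t) = 0 (H(t) = (-t + t)*(-147 + t) = 0*(-147 + t) = 0)
1/(H(30) + r(-38, -312)) = 1/(0 + 228) = 1/228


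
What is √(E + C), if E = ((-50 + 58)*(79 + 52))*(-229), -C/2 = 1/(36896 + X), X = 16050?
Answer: I*√168191128428641/26473 ≈ 489.89*I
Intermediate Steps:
C = -1/26473 (C = -2/(36896 + 16050) = -2/52946 = -2*1/52946 = -1/26473 ≈ -3.7774e-5)
E = -239992 (E = (8*131)*(-229) = 1048*(-229) = -239992)
√(E + C) = √(-239992 - 1/26473) = √(-6353308217/26473) = I*√168191128428641/26473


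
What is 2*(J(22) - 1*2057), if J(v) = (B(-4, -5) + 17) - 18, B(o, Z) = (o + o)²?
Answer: -3988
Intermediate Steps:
B(o, Z) = 4*o² (B(o, Z) = (2*o)² = 4*o²)
J(v) = 63 (J(v) = (4*(-4)² + 17) - 18 = (4*16 + 17) - 18 = (64 + 17) - 18 = 81 - 18 = 63)
2*(J(22) - 1*2057) = 2*(63 - 1*2057) = 2*(63 - 2057) = 2*(-1994) = -3988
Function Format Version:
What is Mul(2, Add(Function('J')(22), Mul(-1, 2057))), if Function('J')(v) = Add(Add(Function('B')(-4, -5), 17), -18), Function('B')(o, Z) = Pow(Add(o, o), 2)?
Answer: -3988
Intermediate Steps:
Function('B')(o, Z) = Mul(4, Pow(o, 2)) (Function('B')(o, Z) = Pow(Mul(2, o), 2) = Mul(4, Pow(o, 2)))
Function('J')(v) = 63 (Function('J')(v) = Add(Add(Mul(4, Pow(-4, 2)), 17), -18) = Add(Add(Mul(4, 16), 17), -18) = Add(Add(64, 17), -18) = Add(81, -18) = 63)
Mul(2, Add(Function('J')(22), Mul(-1, 2057))) = Mul(2, Add(63, Mul(-1, 2057))) = Mul(2, Add(63, -2057)) = Mul(2, -1994) = -3988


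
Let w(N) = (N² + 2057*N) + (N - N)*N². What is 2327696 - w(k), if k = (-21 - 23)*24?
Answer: 3384752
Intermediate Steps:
k = -1056 (k = -44*24 = -1056)
w(N) = N² + 2057*N (w(N) = (N² + 2057*N) + 0*N² = (N² + 2057*N) + 0 = N² + 2057*N)
2327696 - w(k) = 2327696 - (-1056)*(2057 - 1056) = 2327696 - (-1056)*1001 = 2327696 - 1*(-1057056) = 2327696 + 1057056 = 3384752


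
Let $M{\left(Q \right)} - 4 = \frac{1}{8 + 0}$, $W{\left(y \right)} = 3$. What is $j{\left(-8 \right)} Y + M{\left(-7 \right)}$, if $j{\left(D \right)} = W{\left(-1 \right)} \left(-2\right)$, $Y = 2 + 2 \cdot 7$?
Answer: $- \frac{735}{8} \approx -91.875$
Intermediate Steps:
$M{\left(Q \right)} = \frac{33}{8}$ ($M{\left(Q \right)} = 4 + \frac{1}{8 + 0} = 4 + \frac{1}{8} = \frac{33}{8}$)
$Y = 16$ ($Y = 2 + 14 = 16$)
$j{\left(D \right)} = -6$ ($j{\left(D \right)} = 3 \left(-2\right) = -6$)
$j{\left(-8 \right)} Y + M{\left(-7 \right)} = \left(-6\right) 16 + \frac{33}{8} = -96 + \frac{33}{8} = - \frac{735}{8}$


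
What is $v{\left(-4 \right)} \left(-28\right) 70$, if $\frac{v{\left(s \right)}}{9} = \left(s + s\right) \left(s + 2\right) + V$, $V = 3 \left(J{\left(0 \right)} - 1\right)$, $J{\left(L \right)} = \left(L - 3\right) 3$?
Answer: $246960$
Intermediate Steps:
$J{\left(L \right)} = -9 + 3 L$ ($J{\left(L \right)} = \left(-3 + L\right) 3 = -9 + 3 L$)
$V = -30$ ($V = 3 \left(\left(-9 + 3 \cdot 0\right) - 1\right) = 3 \left(\left(-9 + 0\right) - 1\right) = 3 \left(-9 - 1\right) = 3 \left(-10\right) = -30$)
$v{\left(s \right)} = -270 + 18 s \left(2 + s\right)$ ($v{\left(s \right)} = 9 \left(\left(s + s\right) \left(s + 2\right) - 30\right) = 9 \left(2 s \left(2 + s\right) - 30\right) = 9 \left(-30 + 2 s \left(2 + s\right)\right) = -270 + 18 s \left(2 + s\right)$)
$v{\left(-4 \right)} \left(-28\right) 70 = \left(-270 + 18 \left(-4\right)^{2} + 36 \left(-4\right)\right) \left(-28\right) 70 = \left(-270 + 18 \cdot 16 - 144\right) \left(-28\right) 70 = \left(-270 + 288 - 144\right) \left(-28\right) 70 = \left(-126\right) \left(-28\right) 70 = 3528 \cdot 70 = 246960$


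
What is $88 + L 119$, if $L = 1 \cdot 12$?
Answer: $1516$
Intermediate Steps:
$L = 12$
$88 + L 119 = 88 + 12 \cdot 119 = 88 + 1428 = 1516$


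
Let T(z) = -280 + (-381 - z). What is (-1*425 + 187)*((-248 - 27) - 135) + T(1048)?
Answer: 95871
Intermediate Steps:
T(z) = -661 - z
(-1*425 + 187)*((-248 - 27) - 135) + T(1048) = (-1*425 + 187)*((-248 - 27) - 135) + (-661 - 1*1048) = (-425 + 187)*(-275 - 135) + (-661 - 1048) = -238*(-410) - 1709 = 97580 - 1709 = 95871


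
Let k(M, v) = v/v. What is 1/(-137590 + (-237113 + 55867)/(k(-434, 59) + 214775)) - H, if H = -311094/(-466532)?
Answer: -2298326165366229/3446646402593438 ≈ -0.66683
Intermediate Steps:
H = 155547/233266 (H = -311094*(-1/466532) = 155547/233266 ≈ 0.66682)
k(M, v) = 1
1/(-137590 + (-237113 + 55867)/(k(-434, 59) + 214775)) - H = 1/(-137590 + (-237113 + 55867)/(1 + 214775)) - 1*155547/233266 = 1/(-137590 - 181246/214776) - 155547/233266 = 1/(-137590 - 181246*1/214776) - 155547/233266 = 1/(-137590 - 90623/107388) - 155547/233266 = 1/(-14775605543/107388) - 155547/233266 = -107388/14775605543 - 155547/233266 = -2298326165366229/3446646402593438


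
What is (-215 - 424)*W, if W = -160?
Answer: 102240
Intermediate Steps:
(-215 - 424)*W = (-215 - 424)*(-160) = -639*(-160) = 102240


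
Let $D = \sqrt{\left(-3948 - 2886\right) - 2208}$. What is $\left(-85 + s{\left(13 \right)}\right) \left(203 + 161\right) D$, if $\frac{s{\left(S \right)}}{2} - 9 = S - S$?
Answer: $- 24388 i \sqrt{9042} \approx - 2.319 \cdot 10^{6} i$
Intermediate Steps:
$s{\left(S \right)} = 18$ ($s{\left(S \right)} = 18 + 2 \left(S - S\right) = 18 + 2 \cdot 0 = 18 + 0 = 18$)
$D = i \sqrt{9042}$ ($D = \sqrt{-6834 - 2208} = \sqrt{-9042} = i \sqrt{9042} \approx 95.089 i$)
$\left(-85 + s{\left(13 \right)}\right) \left(203 + 161\right) D = \left(-85 + 18\right) \left(203 + 161\right) i \sqrt{9042} = \left(-67\right) 364 i \sqrt{9042} = - 24388 i \sqrt{9042}$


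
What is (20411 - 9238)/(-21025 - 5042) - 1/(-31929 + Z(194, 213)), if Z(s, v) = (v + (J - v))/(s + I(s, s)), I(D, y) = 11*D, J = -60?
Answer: -69203085965/161465019477 ≈ -0.42860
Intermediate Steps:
Z(s, v) = -5/s (Z(s, v) = (v + (-60 - v))/(s + 11*s) = -60*1/(12*s) = -5/s)
(20411 - 9238)/(-21025 - 5042) - 1/(-31929 + Z(194, 213)) = (20411 - 9238)/(-21025 - 5042) - 1/(-31929 - 5/194) = 11173/(-26067) - 1/(-31929 - 5*1/194) = 11173*(-1/26067) - 1/(-31929 - 5/194) = -11173/26067 - 1/(-6194231/194) = -11173/26067 - 1*(-194/6194231) = -11173/26067 + 194/6194231 = -69203085965/161465019477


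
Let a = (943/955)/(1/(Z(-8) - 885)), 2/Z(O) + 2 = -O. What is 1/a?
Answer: -2865/2502722 ≈ -0.0011448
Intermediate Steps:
Z(O) = 2/(-2 - O)
a = -2502722/2865 (a = (943/955)/(1/(-2/(2 - 8) - 885)) = (943*(1/955))/(1/(-2/(-6) - 885)) = 943/(955*(1/(-2*(-⅙) - 885))) = 943/(955*(1/(⅓ - 885))) = 943/(955*(1/(-2654/3))) = 943/(955*(-3/2654)) = (943/955)*(-2654/3) = -2502722/2865 ≈ -873.55)
1/a = 1/(-2502722/2865) = -2865/2502722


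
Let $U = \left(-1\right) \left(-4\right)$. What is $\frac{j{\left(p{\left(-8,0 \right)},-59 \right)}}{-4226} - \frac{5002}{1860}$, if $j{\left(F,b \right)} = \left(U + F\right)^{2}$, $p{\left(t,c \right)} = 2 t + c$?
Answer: $- \frac{5351573}{1965090} \approx -2.7233$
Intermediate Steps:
$U = 4$
$p{\left(t,c \right)} = c + 2 t$
$j{\left(F,b \right)} = \left(4 + F\right)^{2}$
$\frac{j{\left(p{\left(-8,0 \right)},-59 \right)}}{-4226} - \frac{5002}{1860} = \frac{\left(4 + \left(0 + 2 \left(-8\right)\right)\right)^{2}}{-4226} - \frac{5002}{1860} = \left(4 + \left(0 - 16\right)\right)^{2} \left(- \frac{1}{4226}\right) - \frac{2501}{930} = \left(4 - 16\right)^{2} \left(- \frac{1}{4226}\right) - \frac{2501}{930} = \left(-12\right)^{2} \left(- \frac{1}{4226}\right) - \frac{2501}{930} = 144 \left(- \frac{1}{4226}\right) - \frac{2501}{930} = - \frac{72}{2113} - \frac{2501}{930} = - \frac{5351573}{1965090}$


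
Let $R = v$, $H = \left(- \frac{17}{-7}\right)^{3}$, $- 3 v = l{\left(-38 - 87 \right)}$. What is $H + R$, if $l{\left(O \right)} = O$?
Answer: $\frac{57614}{1029} \approx 55.99$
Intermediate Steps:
$v = \frac{125}{3}$ ($v = - \frac{-38 - 87}{3} = \left(- \frac{1}{3}\right) \left(-125\right) = \frac{125}{3} \approx 41.667$)
$H = \frac{4913}{343}$ ($H = \left(\left(-17\right) \left(- \frac{1}{7}\right)\right)^{3} = \left(\frac{17}{7}\right)^{3} = \frac{4913}{343} \approx 14.324$)
$R = \frac{125}{3} \approx 41.667$
$H + R = \frac{4913}{343} + \frac{125}{3} = \frac{57614}{1029}$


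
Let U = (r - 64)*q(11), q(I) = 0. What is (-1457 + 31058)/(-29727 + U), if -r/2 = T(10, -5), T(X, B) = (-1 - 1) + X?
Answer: -3289/3303 ≈ -0.99576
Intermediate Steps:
T(X, B) = -2 + X
r = -16 (r = -2*(-2 + 10) = -2*8 = -16)
U = 0 (U = (-16 - 64)*0 = -80*0 = 0)
(-1457 + 31058)/(-29727 + U) = (-1457 + 31058)/(-29727 + 0) = 29601/(-29727) = 29601*(-1/29727) = -3289/3303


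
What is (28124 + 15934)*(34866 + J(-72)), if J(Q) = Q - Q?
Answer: 1536126228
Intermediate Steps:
J(Q) = 0
(28124 + 15934)*(34866 + J(-72)) = (28124 + 15934)*(34866 + 0) = 44058*34866 = 1536126228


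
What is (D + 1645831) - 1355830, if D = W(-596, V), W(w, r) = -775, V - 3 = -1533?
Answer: 289226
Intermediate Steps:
V = -1530 (V = 3 - 1533 = -1530)
D = -775
(D + 1645831) - 1355830 = (-775 + 1645831) - 1355830 = 1645056 - 1355830 = 289226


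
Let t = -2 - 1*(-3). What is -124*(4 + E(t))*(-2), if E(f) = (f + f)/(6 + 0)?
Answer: 3224/3 ≈ 1074.7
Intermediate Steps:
t = 1 (t = -2 + 3 = 1)
E(f) = f/3 (E(f) = (2*f)/6 = (2*f)*(1/6) = f/3)
-124*(4 + E(t))*(-2) = -124*(4 + (1/3)*1)*(-2) = -124*(4 + 1/3)*(-2) = -1612*(-2)/3 = -124*(-26/3) = 3224/3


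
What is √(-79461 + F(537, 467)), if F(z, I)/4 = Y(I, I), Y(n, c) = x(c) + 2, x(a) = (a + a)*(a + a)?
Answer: √3409971 ≈ 1846.6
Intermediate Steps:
x(a) = 4*a² (x(a) = (2*a)*(2*a) = 4*a²)
Y(n, c) = 2 + 4*c² (Y(n, c) = 4*c² + 2 = 2 + 4*c²)
F(z, I) = 8 + 16*I² (F(z, I) = 4*(2 + 4*I²) = 8 + 16*I²)
√(-79461 + F(537, 467)) = √(-79461 + (8 + 16*467²)) = √(-79461 + (8 + 16*218089)) = √(-79461 + (8 + 3489424)) = √(-79461 + 3489432) = √3409971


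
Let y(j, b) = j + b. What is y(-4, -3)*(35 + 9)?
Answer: -308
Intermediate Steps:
y(j, b) = b + j
y(-4, -3)*(35 + 9) = (-3 - 4)*(35 + 9) = -7*44 = -308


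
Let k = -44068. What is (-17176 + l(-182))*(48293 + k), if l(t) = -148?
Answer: -73193900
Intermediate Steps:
(-17176 + l(-182))*(48293 + k) = (-17176 - 148)*(48293 - 44068) = -17324*4225 = -73193900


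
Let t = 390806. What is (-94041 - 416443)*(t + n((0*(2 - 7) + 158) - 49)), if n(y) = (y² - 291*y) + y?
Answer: -189428871268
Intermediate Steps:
n(y) = y² - 290*y
(-94041 - 416443)*(t + n((0*(2 - 7) + 158) - 49)) = (-94041 - 416443)*(390806 + ((0*(2 - 7) + 158) - 49)*(-290 + ((0*(2 - 7) + 158) - 49))) = -510484*(390806 + ((0*(-5) + 158) - 49)*(-290 + ((0*(-5) + 158) - 49))) = -510484*(390806 + ((0 + 158) - 49)*(-290 + ((0 + 158) - 49))) = -510484*(390806 + (158 - 49)*(-290 + (158 - 49))) = -510484*(390806 + 109*(-290 + 109)) = -510484*(390806 + 109*(-181)) = -510484*(390806 - 19729) = -510484*371077 = -189428871268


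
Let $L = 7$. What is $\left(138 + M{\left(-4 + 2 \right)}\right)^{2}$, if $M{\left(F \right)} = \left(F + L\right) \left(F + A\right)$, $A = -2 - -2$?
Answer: $16384$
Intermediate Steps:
$A = 0$ ($A = -2 + 2 = 0$)
$M{\left(F \right)} = F \left(7 + F\right)$ ($M{\left(F \right)} = \left(F + 7\right) \left(F + 0\right) = \left(7 + F\right) F = F \left(7 + F\right)$)
$\left(138 + M{\left(-4 + 2 \right)}\right)^{2} = \left(138 + \left(-4 + 2\right) \left(7 + \left(-4 + 2\right)\right)\right)^{2} = \left(138 - 2 \left(7 - 2\right)\right)^{2} = \left(138 - 10\right)^{2} = 128^{2} = 16384$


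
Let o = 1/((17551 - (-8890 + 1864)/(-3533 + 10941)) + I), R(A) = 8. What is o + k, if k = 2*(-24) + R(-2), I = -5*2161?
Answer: -999624176/24990697 ≈ -40.000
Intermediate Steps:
I = -10805
k = -40 (k = 2*(-24) + 8 = -48 + 8 = -40)
o = 3704/24990697 (o = 1/((17551 - (-8890 + 1864)/(-3533 + 10941)) - 10805) = 1/((17551 - (-7026)/7408) - 10805) = 1/((17551 - 1*(-3513/3704)) - 10805) = 1/((17551 + 3513/3704) - 10805) = 1/(65012417/3704 - 10805) = 1/(24990697/3704) = 3704/24990697 ≈ 0.00014822)
o + k = 3704/24990697 - 40 = -999624176/24990697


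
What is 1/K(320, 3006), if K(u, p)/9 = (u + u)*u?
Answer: 1/1843200 ≈ 5.4253e-7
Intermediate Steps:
K(u, p) = 18*u² (K(u, p) = 9*((u + u)*u) = 9*((2*u)*u) = 9*(2*u²) = 18*u²)
1/K(320, 3006) = 1/(18*320²) = 1/(18*102400) = 1/1843200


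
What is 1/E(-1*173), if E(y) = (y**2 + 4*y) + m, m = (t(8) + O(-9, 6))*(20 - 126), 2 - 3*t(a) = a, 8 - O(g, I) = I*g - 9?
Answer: 1/21923 ≈ 4.5614e-5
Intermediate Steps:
O(g, I) = 17 - I*g (O(g, I) = 8 - (I*g - 9) = 8 - (-9 + I*g) = 8 + (9 - I*g) = 17 - I*g)
t(a) = 2/3 - a/3
m = -7314 (m = ((2/3 - 1/3*8) + (17 - 1*6*(-9)))*(20 - 126) = ((2/3 - 8/3) + (17 + 54))*(-106) = (-2 + 71)*(-106) = 69*(-106) = -7314)
E(y) = -7314 + y**2 + 4*y (E(y) = (y**2 + 4*y) - 7314 = -7314 + y**2 + 4*y)
1/E(-1*173) = 1/(-7314 + (-1*173)**2 + 4*(-1*173)) = 1/(-7314 + (-173)**2 + 4*(-173)) = 1/(-7314 + 29929 - 692) = 1/21923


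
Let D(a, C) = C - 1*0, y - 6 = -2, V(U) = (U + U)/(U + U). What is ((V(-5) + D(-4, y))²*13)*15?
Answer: 4875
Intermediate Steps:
V(U) = 1 (V(U) = (2*U)/((2*U)) = (2*U)*(1/(2*U)) = 1)
y = 4 (y = 6 - 2 = 4)
D(a, C) = C (D(a, C) = C + 0 = C)
((V(-5) + D(-4, y))²*13)*15 = ((1 + 4)²*13)*15 = (5²*13)*15 = (25*13)*15 = 325*15 = 4875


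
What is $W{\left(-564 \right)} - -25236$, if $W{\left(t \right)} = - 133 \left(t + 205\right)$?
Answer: $72983$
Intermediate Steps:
$W{\left(t \right)} = -27265 - 133 t$ ($W{\left(t \right)} = - 133 \left(205 + t\right) = -27265 - 133 t$)
$W{\left(-564 \right)} - -25236 = \left(-27265 - -75012\right) - -25236 = \left(-27265 + 75012\right) + 25236 = 47747 + 25236 = 72983$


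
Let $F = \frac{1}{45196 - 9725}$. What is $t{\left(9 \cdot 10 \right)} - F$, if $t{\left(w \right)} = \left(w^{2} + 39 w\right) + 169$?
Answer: $\frac{417812908}{35471} \approx 11779.0$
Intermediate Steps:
$t{\left(w \right)} = 169 + w^{2} + 39 w$
$F = \frac{1}{35471} \approx 2.8192 \cdot 10^{-5}$
$t{\left(9 \cdot 10 \right)} - F = \left(169 + \left(9 \cdot 10\right)^{2} + 39 \cdot 9 \cdot 10\right) - \frac{1}{35471} = \left(169 + 90^{2} + 39 \cdot 90\right) - \frac{1}{35471} = \left(169 + 8100 + 3510\right) - \frac{1}{35471} = 11779 - \frac{1}{35471} = \frac{417812908}{35471}$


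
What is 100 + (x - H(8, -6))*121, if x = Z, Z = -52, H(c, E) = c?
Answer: -7160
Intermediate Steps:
x = -52
100 + (x - H(8, -6))*121 = 100 + (-52 - 1*8)*121 = 100 + (-52 - 8)*121 = 100 - 60*121 = 100 - 7260 = -7160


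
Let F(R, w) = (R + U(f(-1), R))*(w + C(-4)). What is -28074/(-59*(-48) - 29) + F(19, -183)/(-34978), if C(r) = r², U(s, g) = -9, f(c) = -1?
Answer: -488645681/49021667 ≈ -9.9680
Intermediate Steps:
F(R, w) = (-9 + R)*(16 + w) (F(R, w) = (R - 9)*(w + (-4)²) = (-9 + R)*(w + 16) = (-9 + R)*(16 + w))
-28074/(-59*(-48) - 29) + F(19, -183)/(-34978) = -28074/(-59*(-48) - 29) + (-144 - 9*(-183) + 16*19 + 19*(-183))/(-34978) = -28074/(2832 - 29) + (-144 + 1647 + 304 - 3477)*(-1/34978) = -28074/2803 - 1670*(-1/34978) = -28074*1/2803 + 835/17489 = -28074/2803 + 835/17489 = -488645681/49021667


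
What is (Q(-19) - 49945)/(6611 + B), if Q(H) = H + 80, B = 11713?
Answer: -4157/1527 ≈ -2.7223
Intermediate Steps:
Q(H) = 80 + H
(Q(-19) - 49945)/(6611 + B) = ((80 - 19) - 49945)/(6611 + 11713) = (61 - 49945)/18324 = -49884*1/18324 = -4157/1527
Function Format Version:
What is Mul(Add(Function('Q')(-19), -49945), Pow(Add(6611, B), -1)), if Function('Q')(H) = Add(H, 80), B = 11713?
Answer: Rational(-4157, 1527) ≈ -2.7223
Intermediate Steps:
Function('Q')(H) = Add(80, H)
Mul(Add(Function('Q')(-19), -49945), Pow(Add(6611, B), -1)) = Mul(Add(Add(80, -19), -49945), Pow(Add(6611, 11713), -1)) = Mul(Add(61, -49945), Pow(18324, -1)) = Mul(-49884, Rational(1, 18324)) = Rational(-4157, 1527)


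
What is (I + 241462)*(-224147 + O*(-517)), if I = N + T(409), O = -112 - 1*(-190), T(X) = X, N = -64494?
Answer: -46911427321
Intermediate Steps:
O = 78 (O = -112 + 190 = 78)
I = -64085 (I = -64494 + 409 = -64085)
(I + 241462)*(-224147 + O*(-517)) = (-64085 + 241462)*(-224147 + 78*(-517)) = 177377*(-224147 - 40326) = 177377*(-264473) = -46911427321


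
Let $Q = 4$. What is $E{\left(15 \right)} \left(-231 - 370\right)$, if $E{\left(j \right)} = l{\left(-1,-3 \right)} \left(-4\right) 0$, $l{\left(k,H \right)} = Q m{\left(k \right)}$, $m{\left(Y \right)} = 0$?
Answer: $0$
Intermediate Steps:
$l{\left(k,H \right)} = 0$ ($l{\left(k,H \right)} = 4 \cdot 0 = 0$)
$E{\left(j \right)} = 0$ ($E{\left(j \right)} = 0 \left(-4\right) 0 = 0 \cdot 0 = 0$)
$E{\left(15 \right)} \left(-231 - 370\right) = 0 \left(-231 - 370\right) = 0 \left(-601\right) = 0$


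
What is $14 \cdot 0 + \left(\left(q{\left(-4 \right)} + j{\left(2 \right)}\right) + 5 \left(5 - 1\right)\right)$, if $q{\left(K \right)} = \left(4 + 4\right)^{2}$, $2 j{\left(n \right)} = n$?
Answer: $85$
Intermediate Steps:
$j{\left(n \right)} = \frac{n}{2}$
$q{\left(K \right)} = 64$ ($q{\left(K \right)} = 8^{2} = 64$)
$14 \cdot 0 + \left(\left(q{\left(-4 \right)} + j{\left(2 \right)}\right) + 5 \left(5 - 1\right)\right) = 14 \cdot 0 + \left(\left(64 + \frac{1}{2} \cdot 2\right) + 5 \left(5 - 1\right)\right) = 0 + \left(\left(64 + 1\right) + 5 \cdot 4\right) = 0 + \left(65 + 20\right) = 0 + 85 = 85$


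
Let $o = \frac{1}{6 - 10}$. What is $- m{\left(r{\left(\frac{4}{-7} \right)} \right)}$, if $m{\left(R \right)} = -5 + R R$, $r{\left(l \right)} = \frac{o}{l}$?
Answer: $\frac{1231}{256} \approx 4.8086$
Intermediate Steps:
$o = - \frac{1}{4}$ ($o = \frac{1}{-4} = - \frac{1}{4} \approx -0.25$)
$r{\left(l \right)} = - \frac{1}{4 l}$
$m{\left(R \right)} = -5 + R^{2}$
$- m{\left(r{\left(\frac{4}{-7} \right)} \right)} = - (-5 + \left(- \frac{1}{4 \frac{4}{-7}}\right)^{2}) = - (-5 + \left(- \frac{1}{4 \cdot 4 \left(- \frac{1}{7}\right)}\right)^{2}) = - (-5 + \left(- \frac{1}{4 \left(- \frac{4}{7}\right)}\right)^{2}) = - (-5 + \left(\left(- \frac{1}{4}\right) \left(- \frac{7}{4}\right)\right)^{2}) = - (-5 + \left(\frac{7}{16}\right)^{2}) = - (-5 + \frac{49}{256}) = \left(-1\right) \left(- \frac{1231}{256}\right) = \frac{1231}{256}$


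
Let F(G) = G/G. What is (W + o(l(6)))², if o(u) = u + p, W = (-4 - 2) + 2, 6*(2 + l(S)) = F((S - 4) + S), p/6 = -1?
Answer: 5041/36 ≈ 140.03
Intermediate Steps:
F(G) = 1
p = -6 (p = 6*(-1) = -6)
l(S) = -11/6 (l(S) = -2 + (⅙)*1 = -2 + ⅙ = -11/6)
W = -4 (W = -6 + 2 = -4)
o(u) = -6 + u (o(u) = u - 6 = -6 + u)
(W + o(l(6)))² = (-4 + (-6 - 11/6))² = (-4 - 47/6)² = (-71/6)² = 5041/36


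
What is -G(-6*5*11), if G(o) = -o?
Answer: -330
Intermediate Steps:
-G(-6*5*11) = -(-1)*-6*5*11 = -(-1)*(-30*11) = -(-1)*(-330) = -1*330 = -330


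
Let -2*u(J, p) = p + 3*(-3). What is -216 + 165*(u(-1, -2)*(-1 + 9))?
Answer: 7044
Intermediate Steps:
u(J, p) = 9/2 - p/2 (u(J, p) = -(p + 3*(-3))/2 = -(p - 9)/2 = -(-9 + p)/2 = 9/2 - p/2)
-216 + 165*(u(-1, -2)*(-1 + 9)) = -216 + 165*((9/2 - 1/2*(-2))*(-1 + 9)) = -216 + 165*((9/2 + 1)*8) = -216 + 165*((11/2)*8) = -216 + 165*44 = -216 + 7260 = 7044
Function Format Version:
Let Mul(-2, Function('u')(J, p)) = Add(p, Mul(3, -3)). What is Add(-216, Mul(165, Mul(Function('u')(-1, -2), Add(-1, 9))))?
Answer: 7044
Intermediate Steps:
Function('u')(J, p) = Add(Rational(9, 2), Mul(Rational(-1, 2), p)) (Function('u')(J, p) = Mul(Rational(-1, 2), Add(p, Mul(3, -3))) = Mul(Rational(-1, 2), Add(p, -9)) = Mul(Rational(-1, 2), Add(-9, p)) = Add(Rational(9, 2), Mul(Rational(-1, 2), p)))
Add(-216, Mul(165, Mul(Function('u')(-1, -2), Add(-1, 9)))) = Add(-216, Mul(165, Mul(Add(Rational(9, 2), Mul(Rational(-1, 2), -2)), Add(-1, 9)))) = Add(-216, Mul(165, Mul(Add(Rational(9, 2), 1), 8))) = Add(-216, Mul(165, Mul(Rational(11, 2), 8))) = Add(-216, Mul(165, 44)) = Add(-216, 7260) = 7044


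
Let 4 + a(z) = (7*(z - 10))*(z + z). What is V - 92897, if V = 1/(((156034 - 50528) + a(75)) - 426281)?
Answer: -23459186514/252529 ≈ -92897.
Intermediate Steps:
a(z) = -4 + 2*z*(-70 + 7*z) (a(z) = -4 + (7*(z - 10))*(z + z) = -4 + (7*(-10 + z))*(2*z) = -4 + (-70 + 7*z)*(2*z) = -4 + 2*z*(-70 + 7*z))
V = -1/252529 (V = 1/(((156034 - 50528) + (-4 - 140*75 + 14*75²)) - 426281) = 1/((105506 + (-4 - 10500 + 14*5625)) - 426281) = 1/((105506 + (-4 - 10500 + 78750)) - 426281) = 1/((105506 + 68246) - 426281) = 1/(173752 - 426281) = 1/(-252529) = -1/252529 ≈ -3.9599e-6)
V - 92897 = -1/252529 - 92897 = -23459186514/252529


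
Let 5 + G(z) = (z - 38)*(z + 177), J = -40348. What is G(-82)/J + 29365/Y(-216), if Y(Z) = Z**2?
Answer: 429232675/470619072 ≈ 0.91206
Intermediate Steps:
G(z) = -5 + (-38 + z)*(177 + z) (G(z) = -5 + (z - 38)*(z + 177) = -5 + (-38 + z)*(177 + z))
G(-82)/J + 29365/Y(-216) = (-6731 + (-82)**2 + 139*(-82))/(-40348) + 29365/((-216)**2) = (-6731 + 6724 - 11398)*(-1/40348) + 29365/46656 = -11405*(-1/40348) + 29365*(1/46656) = 11405/40348 + 29365/46656 = 429232675/470619072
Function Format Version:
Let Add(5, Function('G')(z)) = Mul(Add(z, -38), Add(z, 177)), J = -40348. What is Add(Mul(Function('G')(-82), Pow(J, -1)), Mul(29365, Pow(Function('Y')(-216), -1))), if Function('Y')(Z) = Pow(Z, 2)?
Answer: Rational(429232675, 470619072) ≈ 0.91206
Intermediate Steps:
Function('G')(z) = Add(-5, Mul(Add(-38, z), Add(177, z))) (Function('G')(z) = Add(-5, Mul(Add(z, -38), Add(z, 177))) = Add(-5, Mul(Add(-38, z), Add(177, z))))
Add(Mul(Function('G')(-82), Pow(J, -1)), Mul(29365, Pow(Function('Y')(-216), -1))) = Add(Mul(Add(-6731, Pow(-82, 2), Mul(139, -82)), Pow(-40348, -1)), Mul(29365, Pow(Pow(-216, 2), -1))) = Add(Mul(Add(-6731, 6724, -11398), Rational(-1, 40348)), Mul(29365, Pow(46656, -1))) = Add(Mul(-11405, Rational(-1, 40348)), Mul(29365, Rational(1, 46656))) = Add(Rational(11405, 40348), Rational(29365, 46656)) = Rational(429232675, 470619072)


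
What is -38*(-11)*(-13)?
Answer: -5434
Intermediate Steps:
-38*(-11)*(-13) = 418*(-13) = -5434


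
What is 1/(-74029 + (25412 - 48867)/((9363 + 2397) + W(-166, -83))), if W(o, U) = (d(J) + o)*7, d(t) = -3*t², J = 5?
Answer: -10073/745717572 ≈ -1.3508e-5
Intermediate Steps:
W(o, U) = -525 + 7*o (W(o, U) = (-3*5² + o)*7 = (-3*25 + o)*7 = (-75 + o)*7 = -525 + 7*o)
1/(-74029 + (25412 - 48867)/((9363 + 2397) + W(-166, -83))) = 1/(-74029 + (25412 - 48867)/((9363 + 2397) + (-525 + 7*(-166)))) = 1/(-74029 - 23455/(11760 + (-525 - 1162))) = 1/(-74029 - 23455/(11760 - 1687)) = 1/(-74029 - 23455/10073) = 1/(-745717572/10073) = -10073/745717572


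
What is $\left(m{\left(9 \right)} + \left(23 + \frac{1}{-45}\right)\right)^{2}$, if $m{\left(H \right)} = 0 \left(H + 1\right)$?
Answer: $\frac{1069156}{2025} \approx 527.98$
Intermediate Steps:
$m{\left(H \right)} = 0$ ($m{\left(H \right)} = 0 \left(1 + H\right) = 0$)
$\left(m{\left(9 \right)} + \left(23 + \frac{1}{-45}\right)\right)^{2} = \left(0 + \left(23 + \frac{1}{-45}\right)\right)^{2} = \left(0 + \left(23 - \frac{1}{45}\right)\right)^{2} = \left(0 + \frac{1034}{45}\right)^{2} = \left(\frac{1034}{45}\right)^{2} = \frac{1069156}{2025}$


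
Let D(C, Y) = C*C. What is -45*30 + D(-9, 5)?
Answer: -1269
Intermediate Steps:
D(C, Y) = C**2
-45*30 + D(-9, 5) = -45*30 + (-9)**2 = -1350 + 81 = -1269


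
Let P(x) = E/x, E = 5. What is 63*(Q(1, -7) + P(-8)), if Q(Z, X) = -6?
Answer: -3339/8 ≈ -417.38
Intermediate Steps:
P(x) = 5/x
63*(Q(1, -7) + P(-8)) = 63*(-6 + 5/(-8)) = 63*(-6 + 5*(-1/8)) = 63*(-6 - 5/8) = 63*(-53/8) = -3339/8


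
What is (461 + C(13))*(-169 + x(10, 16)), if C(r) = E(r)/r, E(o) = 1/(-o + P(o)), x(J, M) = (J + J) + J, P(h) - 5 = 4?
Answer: -3331969/52 ≈ -64076.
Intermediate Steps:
P(h) = 9 (P(h) = 5 + 4 = 9)
x(J, M) = 3*J (x(J, M) = 2*J + J = 3*J)
E(o) = 1/(9 - o) (E(o) = 1/(-o + 9) = 1/(9 - o))
C(r) = -1/(r*(-9 + r)) (C(r) = (-1/(-9 + r))/r = -1/(r*(-9 + r)))
(461 + C(13))*(-169 + x(10, 16)) = (461 - 1/(13*(-9 + 13)))*(-169 + 3*10) = (461 - 1*1/13/4)*(-169 + 30) = (461 - 1*1/13*¼)*(-139) = (461 - 1/52)*(-139) = (23971/52)*(-139) = -3331969/52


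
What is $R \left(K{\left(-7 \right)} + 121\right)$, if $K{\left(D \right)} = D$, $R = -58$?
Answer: $-6612$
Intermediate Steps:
$R \left(K{\left(-7 \right)} + 121\right) = - 58 \left(-7 + 121\right) = \left(-58\right) 114 = -6612$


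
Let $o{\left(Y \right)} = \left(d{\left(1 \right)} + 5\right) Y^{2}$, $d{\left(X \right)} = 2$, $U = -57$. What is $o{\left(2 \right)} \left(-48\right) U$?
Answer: $76608$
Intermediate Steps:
$o{\left(Y \right)} = 7 Y^{2}$ ($o{\left(Y \right)} = \left(2 + 5\right) Y^{2} = 7 Y^{2}$)
$o{\left(2 \right)} \left(-48\right) U = 7 \cdot 2^{2} \left(-48\right) \left(-57\right) = 7 \cdot 4 \left(-48\right) \left(-57\right) = 28 \left(-48\right) \left(-57\right) = \left(-1344\right) \left(-57\right) = 76608$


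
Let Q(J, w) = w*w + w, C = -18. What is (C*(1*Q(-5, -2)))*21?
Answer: -756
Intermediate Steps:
Q(J, w) = w + w² (Q(J, w) = w² + w = w + w²)
(C*(1*Q(-5, -2)))*21 = -18*(-2*(1 - 2))*21 = -18*(-2*(-1))*21 = -18*2*21 = -36*21 = -756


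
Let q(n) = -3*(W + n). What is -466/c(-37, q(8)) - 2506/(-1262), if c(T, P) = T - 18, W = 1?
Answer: 362961/34705 ≈ 10.458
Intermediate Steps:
q(n) = -3 - 3*n (q(n) = -3*(1 + n) = -3 - 3*n)
c(T, P) = -18 + T
-466/c(-37, q(8)) - 2506/(-1262) = -466/(-18 - 37) - 2506/(-1262) = -466/(-55) - 2506*(-1/1262) = -466*(-1/55) + 1253/631 = 466/55 + 1253/631 = 362961/34705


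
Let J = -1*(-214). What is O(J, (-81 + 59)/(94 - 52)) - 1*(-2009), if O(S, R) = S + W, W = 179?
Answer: 2402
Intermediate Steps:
J = 214
O(S, R) = 179 + S (O(S, R) = S + 179 = 179 + S)
O(J, (-81 + 59)/(94 - 52)) - 1*(-2009) = (179 + 214) - 1*(-2009) = 393 + 2009 = 2402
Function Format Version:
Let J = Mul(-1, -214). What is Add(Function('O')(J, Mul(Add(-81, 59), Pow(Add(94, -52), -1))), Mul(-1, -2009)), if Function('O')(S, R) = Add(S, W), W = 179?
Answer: 2402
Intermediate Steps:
J = 214
Function('O')(S, R) = Add(179, S) (Function('O')(S, R) = Add(S, 179) = Add(179, S))
Add(Function('O')(J, Mul(Add(-81, 59), Pow(Add(94, -52), -1))), Mul(-1, -2009)) = Add(Add(179, 214), Mul(-1, -2009)) = Add(393, 2009) = 2402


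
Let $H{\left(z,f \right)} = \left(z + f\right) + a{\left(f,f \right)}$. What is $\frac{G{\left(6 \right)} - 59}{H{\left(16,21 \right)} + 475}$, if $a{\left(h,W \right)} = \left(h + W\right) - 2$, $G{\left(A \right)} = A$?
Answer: $- \frac{53}{552} \approx -0.096014$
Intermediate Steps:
$a{\left(h,W \right)} = -2 + W + h$ ($a{\left(h,W \right)} = \left(W + h\right) - 2 = -2 + W + h$)
$H{\left(z,f \right)} = -2 + z + 3 f$ ($H{\left(z,f \right)} = \left(z + f\right) + \left(-2 + f + f\right) = \left(f + z\right) + \left(-2 + 2 f\right) = -2 + z + 3 f$)
$\frac{G{\left(6 \right)} - 59}{H{\left(16,21 \right)} + 475} = \frac{6 - 59}{\left(-2 + 16 + 3 \cdot 21\right) + 475} = - \frac{53}{\left(-2 + 16 + 63\right) + 475} = - \frac{53}{77 + 475} = - \frac{53}{552}$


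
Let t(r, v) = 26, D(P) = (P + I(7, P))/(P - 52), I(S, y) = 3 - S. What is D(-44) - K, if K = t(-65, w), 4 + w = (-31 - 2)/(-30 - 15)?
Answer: -51/2 ≈ -25.500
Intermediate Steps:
w = -49/15 (w = -4 + (-31 - 2)/(-30 - 15) = -4 - 33/(-45) = -4 - 33*(-1/45) = -4 + 11/15 = -49/15 ≈ -3.2667)
D(P) = (-4 + P)/(-52 + P) (D(P) = (P + (3 - 1*7))/(P - 52) = (P + (3 - 7))/(-52 + P) = (P - 4)/(-52 + P) = (-4 + P)/(-52 + P))
K = 26
D(-44) - K = (-4 - 44)/(-52 - 44) - 1*26 = -48/(-96) - 26 = -1/96*(-48) - 26 = ½ - 26 = -51/2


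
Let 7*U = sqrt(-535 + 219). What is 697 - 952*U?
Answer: 697 - 272*I*sqrt(79) ≈ 697.0 - 2417.6*I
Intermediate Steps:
U = 2*I*sqrt(79)/7 (U = sqrt(-535 + 219)/7 = sqrt(-316)/7 = (2*I*sqrt(79))/7 = 2*I*sqrt(79)/7 ≈ 2.5395*I)
697 - 952*U = 697 - 272*I*sqrt(79)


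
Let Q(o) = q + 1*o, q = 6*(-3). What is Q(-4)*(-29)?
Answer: 638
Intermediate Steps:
q = -18
Q(o) = -18 + o (Q(o) = -18 + 1*o = -18 + o)
Q(-4)*(-29) = (-18 - 4)*(-29) = -22*(-29) = 638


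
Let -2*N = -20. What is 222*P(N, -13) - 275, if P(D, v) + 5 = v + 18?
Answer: -275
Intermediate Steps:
N = 10 (N = -1/2*(-20) = 10)
P(D, v) = 13 + v (P(D, v) = -5 + (v + 18) = -5 + (18 + v) = 13 + v)
222*P(N, -13) - 275 = 222*(13 - 13) - 275 = 222*0 - 275 = 0 - 275 = -275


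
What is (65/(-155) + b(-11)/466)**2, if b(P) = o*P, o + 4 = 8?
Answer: 13771521/52171729 ≈ 0.26397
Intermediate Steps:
o = 4 (o = -4 + 8 = 4)
b(P) = 4*P
(65/(-155) + b(-11)/466)**2 = (65/(-155) + (4*(-11))/466)**2 = (65*(-1/155) - 44*1/466)**2 = (-13/31 - 22/233)**2 = (-3711/7223)**2 = 13771521/52171729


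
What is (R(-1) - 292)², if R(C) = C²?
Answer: 84681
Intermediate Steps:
(R(-1) - 292)² = ((-1)² - 292)² = (1 - 292)² = (-291)² = 84681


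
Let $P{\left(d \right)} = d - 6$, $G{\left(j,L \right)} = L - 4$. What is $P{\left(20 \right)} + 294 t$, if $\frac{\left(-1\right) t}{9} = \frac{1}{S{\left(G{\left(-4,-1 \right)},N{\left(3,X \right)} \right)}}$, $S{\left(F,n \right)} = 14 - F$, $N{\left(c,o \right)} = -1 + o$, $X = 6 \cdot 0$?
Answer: $- \frac{2380}{19} \approx -125.26$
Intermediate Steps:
$G{\left(j,L \right)} = -4 + L$ ($G{\left(j,L \right)} = L - 4 = -4 + L$)
$X = 0$
$P{\left(d \right)} = -6 + d$ ($P{\left(d \right)} = d - 6 = -6 + d$)
$t = - \frac{9}{19}$ ($t = - \frac{9}{14 - \left(-4 - 1\right)} = - \frac{9}{14 - -5} = - \frac{9}{14 + 5} = - \frac{9}{19} \approx -0.47368$)
$P{\left(20 \right)} + 294 t = \left(-6 + 20\right) + 294 \left(- \frac{9}{19}\right) = 14 - \frac{2646}{19} = - \frac{2380}{19}$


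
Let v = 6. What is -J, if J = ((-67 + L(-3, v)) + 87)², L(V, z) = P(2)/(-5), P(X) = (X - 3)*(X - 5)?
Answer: -9409/25 ≈ -376.36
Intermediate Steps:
P(X) = (-5 + X)*(-3 + X) (P(X) = (-3 + X)*(-5 + X) = (-5 + X)*(-3 + X))
L(V, z) = -⅗ (L(V, z) = (15 + 2² - 8*2)/(-5) = (15 + 4 - 16)*(-⅕) = 3*(-⅕) = -⅗)
J = 9409/25 (J = ((-67 - ⅗) + 87)² = (-338/5 + 87)² = (97/5)² = 9409/25 ≈ 376.36)
-J = -1*9409/25 = -9409/25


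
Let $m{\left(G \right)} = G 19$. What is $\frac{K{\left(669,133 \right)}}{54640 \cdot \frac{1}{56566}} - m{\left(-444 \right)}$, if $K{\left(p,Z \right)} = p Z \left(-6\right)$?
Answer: $- \frac{7434373713}{13660} \approx -5.4424 \cdot 10^{5}$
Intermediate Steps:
$K{\left(p,Z \right)} = - 6 Z p$ ($K{\left(p,Z \right)} = Z p \left(-6\right) = - 6 Z p$)
$m{\left(G \right)} = 19 G$
$\frac{K{\left(669,133 \right)}}{54640 \cdot \frac{1}{56566}} - m{\left(-444 \right)} = \frac{\left(-6\right) 133 \cdot 669}{54640 \cdot \frac{1}{56566}} - 19 \left(-444\right) = - \frac{533862}{54640 \cdot \frac{1}{56566}} - -8436 = - \frac{533862}{\frac{27320}{28283}} + 8436 = \left(-533862\right) \frac{28283}{27320} + 8436 = - \frac{7549609473}{13660} + 8436 = - \frac{7434373713}{13660}$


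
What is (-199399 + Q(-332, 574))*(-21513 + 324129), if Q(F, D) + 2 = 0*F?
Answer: -60341933016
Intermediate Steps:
Q(F, D) = -2 (Q(F, D) = -2 + 0*F = -2 + 0 = -2)
(-199399 + Q(-332, 574))*(-21513 + 324129) = (-199399 - 2)*(-21513 + 324129) = -199401*302616 = -60341933016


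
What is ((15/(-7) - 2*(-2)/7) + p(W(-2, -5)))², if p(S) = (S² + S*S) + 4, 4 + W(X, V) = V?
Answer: 1324801/49 ≈ 27037.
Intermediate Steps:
W(X, V) = -4 + V
p(S) = 4 + 2*S² (p(S) = (S² + S²) + 4 = 2*S² + 4 = 4 + 2*S²)
((15/(-7) - 2*(-2)/7) + p(W(-2, -5)))² = ((15/(-7) - 2*(-2)/7) + (4 + 2*(-4 - 5)²))² = ((15*(-⅐) + 4*(⅐)) + (4 + 2*(-9)²))² = ((-15/7 + 4/7) + (4 + 2*81))² = (-11/7 + (4 + 162))² = (-11/7 + 166)² = (1151/7)² = 1324801/49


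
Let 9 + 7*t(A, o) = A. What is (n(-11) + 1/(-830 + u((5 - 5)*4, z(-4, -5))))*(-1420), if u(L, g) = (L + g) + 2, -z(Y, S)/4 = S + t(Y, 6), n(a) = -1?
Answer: 1991905/1401 ≈ 1421.8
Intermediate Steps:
t(A, o) = -9/7 + A/7
z(Y, S) = 36/7 - 4*S - 4*Y/7 (z(Y, S) = -4*(S + (-9/7 + Y/7)) = -4*(-9/7 + S + Y/7) = 36/7 - 4*S - 4*Y/7)
u(L, g) = 2 + L + g
(n(-11) + 1/(-830 + u((5 - 5)*4, z(-4, -5))))*(-1420) = (-1 + 1/(-830 + (2 + (5 - 5)*4 + (36/7 - 4*(-5) - 4/7*(-4)))))*(-1420) = (-1 + 1/(-830 + (2 + 0*4 + (36/7 + 20 + 16/7))))*(-1420) = (-1 + 1/(-830 + (2 + 0 + 192/7)))*(-1420) = (-1 + 1/(-830 + 206/7))*(-1420) = (-1 + 1/(-5604/7))*(-1420) = (-1 - 7/5604)*(-1420) = -5611/5604*(-1420) = 1991905/1401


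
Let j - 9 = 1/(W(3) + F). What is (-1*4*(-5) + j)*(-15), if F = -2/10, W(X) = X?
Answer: -6165/14 ≈ -440.36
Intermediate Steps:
F = -⅕ (F = -2*⅒ = -⅕ ≈ -0.20000)
j = 131/14 (j = 9 + 1/(3 - ⅕) = 9 + 1/(14/5) = 9 + 5/14 = 131/14 ≈ 9.3571)
(-1*4*(-5) + j)*(-15) = (-1*4*(-5) + 131/14)*(-15) = (-4*(-5) + 131/14)*(-15) = (20 + 131/14)*(-15) = (411/14)*(-15) = -6165/14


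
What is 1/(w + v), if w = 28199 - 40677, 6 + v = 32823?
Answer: 1/20339 ≈ 4.9167e-5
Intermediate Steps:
v = 32817 (v = -6 + 32823 = 32817)
w = -12478
1/(w + v) = 1/(-12478 + 32817) = 1/20339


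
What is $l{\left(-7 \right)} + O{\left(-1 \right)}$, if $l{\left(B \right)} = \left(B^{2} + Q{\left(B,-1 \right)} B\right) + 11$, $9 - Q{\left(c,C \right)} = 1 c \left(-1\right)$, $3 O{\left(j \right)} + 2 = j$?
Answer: $45$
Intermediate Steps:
$O{\left(j \right)} = - \frac{2}{3} + \frac{j}{3}$
$Q{\left(c,C \right)} = 9 + c$ ($Q{\left(c,C \right)} = 9 - 1 c \left(-1\right) = 9 - c \left(-1\right) = 9 - - c = 9 + c$)
$l{\left(B \right)} = 11 + B^{2} + B \left(9 + B\right)$ ($l{\left(B \right)} = \left(B^{2} + \left(9 + B\right) B\right) + 11 = \left(B^{2} + B \left(9 + B\right)\right) + 11 = 11 + B^{2} + B \left(9 + B\right)$)
$l{\left(-7 \right)} + O{\left(-1 \right)} = \left(11 + \left(-7\right)^{2} - 7 \left(9 - 7\right)\right) + \left(- \frac{2}{3} + \frac{1}{3} \left(-1\right)\right) = \left(11 + 49 - 14\right) - 1 = 46 - 1 = 45$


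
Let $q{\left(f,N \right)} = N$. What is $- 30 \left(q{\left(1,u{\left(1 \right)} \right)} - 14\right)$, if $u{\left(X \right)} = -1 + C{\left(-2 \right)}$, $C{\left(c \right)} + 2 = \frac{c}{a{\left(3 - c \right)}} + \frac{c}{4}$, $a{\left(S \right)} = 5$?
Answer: $537$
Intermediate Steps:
$C{\left(c \right)} = -2 + \frac{9 c}{20}$ ($C{\left(c \right)} = -2 + \left(\frac{c}{5} + \frac{c}{4}\right) = -2 + \frac{9 c}{20}$)
$u{\left(X \right)} = - \frac{39}{10}$ ($u{\left(X \right)} = -1 + \left(-2 + \frac{9}{20} \left(-2\right)\right) = -1 - \frac{29}{10} = - \frac{39}{10}$)
$- 30 \left(q{\left(1,u{\left(1 \right)} \right)} - 14\right) = - 30 \left(- \frac{39}{10} - 14\right) = \left(-30\right) \left(- \frac{179}{10}\right) = 537$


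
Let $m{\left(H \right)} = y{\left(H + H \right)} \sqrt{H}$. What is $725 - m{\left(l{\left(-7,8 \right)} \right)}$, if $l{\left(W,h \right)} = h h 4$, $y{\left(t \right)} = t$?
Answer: $-7467$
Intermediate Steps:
$l{\left(W,h \right)} = 4 h^{2}$ ($l{\left(W,h \right)} = h^{2} \cdot 4 = 4 h^{2}$)
$m{\left(H \right)} = 2 H^{\frac{3}{2}}$ ($m{\left(H \right)} = \left(H + H\right) \sqrt{H} = 2 H \sqrt{H} = 2 H^{\frac{3}{2}}$)
$725 - m{\left(l{\left(-7,8 \right)} \right)} = 725 - 2 \left(4 \cdot 8^{2}\right)^{\frac{3}{2}} = 725 - 2 \left(4 \cdot 64\right)^{\frac{3}{2}} = 725 - 2 \cdot 256^{\frac{3}{2}} = 725 - 2 \cdot 4096 = 725 - 8192 = -7467$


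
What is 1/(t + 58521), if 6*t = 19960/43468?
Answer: 32601/1907845616 ≈ 1.7088e-5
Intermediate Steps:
t = 2495/32601 (t = (19960/43468)/6 = (19960*(1/43468))/6 = (1/6)*(4990/10867) = 2495/32601 ≈ 0.076531)
1/(t + 58521) = 1/(2495/32601 + 58521) = 1/(1907845616/32601) = 32601/1907845616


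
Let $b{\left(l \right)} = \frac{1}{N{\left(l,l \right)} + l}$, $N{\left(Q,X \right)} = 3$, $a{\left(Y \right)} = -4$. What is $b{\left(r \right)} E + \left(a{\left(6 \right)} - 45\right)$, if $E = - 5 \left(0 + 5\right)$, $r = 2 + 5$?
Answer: $- \frac{103}{2} \approx -51.5$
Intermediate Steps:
$r = 7$
$b{\left(l \right)} = \frac{1}{3 + l}$
$E = -25$ ($E = \left(-5\right) 5 = -25$)
$b{\left(r \right)} E + \left(a{\left(6 \right)} - 45\right) = \frac{1}{3 + 7} \left(-25\right) - 49 = \frac{1}{10} \left(-25\right) - 49 = - \frac{5}{2} - 49 = - \frac{103}{2}$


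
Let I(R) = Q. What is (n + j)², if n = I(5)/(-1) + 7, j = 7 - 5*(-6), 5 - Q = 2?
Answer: 1681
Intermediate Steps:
Q = 3 (Q = 5 - 1*2 = 5 - 2 = 3)
j = 37 (j = 7 + 30 = 37)
I(R) = 3
n = 4 (n = 3/(-1) + 7 = -1*3 + 7 = -3 + 7 = 4)
(n + j)² = (4 + 37)² = 41² = 1681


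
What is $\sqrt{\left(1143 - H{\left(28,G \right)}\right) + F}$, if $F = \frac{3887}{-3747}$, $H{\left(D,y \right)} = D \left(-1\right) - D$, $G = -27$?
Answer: $\frac{\sqrt{16819406202}}{3747} \approx 34.612$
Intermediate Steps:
$H{\left(D,y \right)} = - 2 D$ ($H{\left(D,y \right)} = - D - D = - 2 D$)
$F = - \frac{3887}{3747}$ ($F = 3887 \left(- \frac{1}{3747}\right) = - \frac{3887}{3747} \approx -1.0374$)
$\sqrt{\left(1143 - H{\left(28,G \right)}\right) + F} = \sqrt{\left(1143 - \left(-2\right) 28\right) - \frac{3887}{3747}} = \sqrt{\left(1143 - -56\right) - \frac{3887}{3747}} = \sqrt{\left(1143 + 56\right) - \frac{3887}{3747}} = \sqrt{1199 - \frac{3887}{3747}} = \sqrt{\frac{4488766}{3747}} = \frac{\sqrt{16819406202}}{3747}$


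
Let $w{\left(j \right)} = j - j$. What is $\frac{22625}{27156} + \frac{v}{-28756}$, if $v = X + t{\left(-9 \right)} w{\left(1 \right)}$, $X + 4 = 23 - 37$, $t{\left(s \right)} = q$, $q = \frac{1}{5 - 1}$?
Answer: $\frac{162773327}{195224484} \approx 0.83378$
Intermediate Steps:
$q = \frac{1}{4} \approx 0.25$
$t{\left(s \right)} = \frac{1}{4}$
$w{\left(j \right)} = 0$
$X = -18$ ($X = -4 + \left(23 - 37\right) = -4 - 14 = -18$)
$v = -18$ ($v = -18 + \frac{1}{4} \cdot 0 = -18 + 0 = -18$)
$\frac{22625}{27156} + \frac{v}{-28756} = \frac{22625}{27156} - \frac{18}{-28756} = 22625 \cdot \frac{1}{27156} - - \frac{9}{14378} = \frac{22625}{27156} + \frac{9}{14378} = \frac{162773327}{195224484}$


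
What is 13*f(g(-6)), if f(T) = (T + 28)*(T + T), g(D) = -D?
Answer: 5304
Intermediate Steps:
f(T) = 2*T*(28 + T) (f(T) = (28 + T)*(2*T) = 2*T*(28 + T))
13*f(g(-6)) = 13*(2*(-1*(-6))*(28 - 1*(-6))) = 13*(2*6*(28 + 6)) = 13*(2*6*34) = 13*408 = 5304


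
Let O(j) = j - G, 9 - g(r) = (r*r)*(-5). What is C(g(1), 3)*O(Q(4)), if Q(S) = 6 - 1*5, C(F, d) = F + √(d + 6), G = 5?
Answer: -68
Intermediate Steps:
g(r) = 9 + 5*r² (g(r) = 9 - r*r*(-5) = 9 - r²*(-5) = 9 - (-5)*r² = 9 + 5*r²)
C(F, d) = F + √(6 + d)
Q(S) = 1 (Q(S) = 6 - 5 = 1)
O(j) = -5 + j (O(j) = j - 1*5 = j - 5 = -5 + j)
C(g(1), 3)*O(Q(4)) = ((9 + 5*1²) + √(6 + 3))*(-5 + 1) = ((9 + 5*1) + √9)*(-4) = ((9 + 5) + 3)*(-4) = (14 + 3)*(-4) = 17*(-4) = -68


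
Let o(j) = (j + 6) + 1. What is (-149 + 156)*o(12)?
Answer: 133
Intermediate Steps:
o(j) = 7 + j (o(j) = (6 + j) + 1 = 7 + j)
(-149 + 156)*o(12) = (-149 + 156)*(7 + 12) = 7*19 = 133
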